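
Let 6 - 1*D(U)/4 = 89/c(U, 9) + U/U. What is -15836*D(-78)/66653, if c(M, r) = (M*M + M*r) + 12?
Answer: -851375032/179763141 ≈ -4.7361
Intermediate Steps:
c(M, r) = 12 + M² + M*r (c(M, r) = (M² + M*r) + 12 = 12 + M² + M*r)
D(U) = 20 - 356/(12 + U² + 9*U) (D(U) = 24 - 4*(89/(12 + U² + U*9) + U/U) = 24 - 4*(89/(12 + U² + 9*U) + 1) = 24 - 4*(1 + 89/(12 + U² + 9*U)) = 24 + (-4 - 356/(12 + U² + 9*U)) = 20 - 356/(12 + U² + 9*U))
-15836*D(-78)/66653 = -15836*4*(-29 + 5*(-78)² + 45*(-78))/(66653*(12 + (-78)² + 9*(-78))) = -15836*4*(-29 + 5*6084 - 3510)/(66653*(12 + 6084 - 702)) = -15836/(66653/((4*(-29 + 30420 - 3510)/5394))) = -15836/(66653/((4*(1/5394)*26881))) = -15836/(66653/(53762/2697)) = -15836/(66653*(2697/53762)) = -15836/179763141/53762 = -15836*53762/179763141 = -851375032/179763141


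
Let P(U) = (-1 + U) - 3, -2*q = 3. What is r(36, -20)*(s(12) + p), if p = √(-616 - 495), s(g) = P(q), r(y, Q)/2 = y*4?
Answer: -1584 + 288*I*√1111 ≈ -1584.0 + 9599.5*I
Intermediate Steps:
r(y, Q) = 8*y (r(y, Q) = 2*(y*4) = 2*(4*y) = 8*y)
q = -3/2 (q = -½*3 = -3/2 ≈ -1.5000)
P(U) = -4 + U
s(g) = -11/2 (s(g) = -4 - 3/2 = -11/2)
p = I*√1111 (p = √(-1111) = I*√1111 ≈ 33.332*I)
r(36, -20)*(s(12) + p) = (8*36)*(-11/2 + I*√1111) = 288*(-11/2 + I*√1111) = -1584 + 288*I*√1111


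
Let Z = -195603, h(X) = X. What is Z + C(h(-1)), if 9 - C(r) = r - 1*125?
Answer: -195468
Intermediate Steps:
C(r) = 134 - r (C(r) = 9 - (r - 1*125) = 9 - (r - 125) = 9 - (-125 + r) = 9 + (125 - r) = 134 - r)
Z + C(h(-1)) = -195603 + (134 - 1*(-1)) = -195603 + (134 + 1) = -195603 + 135 = -195468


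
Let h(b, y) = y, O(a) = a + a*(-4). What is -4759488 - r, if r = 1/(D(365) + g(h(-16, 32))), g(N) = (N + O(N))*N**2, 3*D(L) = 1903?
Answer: -926696111037/194705 ≈ -4.7595e+6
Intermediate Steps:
D(L) = 1903/3 (D(L) = (1/3)*1903 = 1903/3)
O(a) = -3*a (O(a) = a - 4*a = -3*a)
g(N) = -2*N**3 (g(N) = (N - 3*N)*N**2 = (-2*N)*N**2 = -2*N**3)
r = -3/194705 (r = 1/(1903/3 - 2*32**3) = 1/(1903/3 - 2*32768) = 1/(1903/3 - 65536) = 1/(-194705/3) = -3/194705 ≈ -1.5408e-5)
-4759488 - r = -4759488 - 1*(-3/194705) = -4759488 + 3/194705 = -926696111037/194705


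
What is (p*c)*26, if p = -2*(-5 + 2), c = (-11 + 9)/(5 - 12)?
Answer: 312/7 ≈ 44.571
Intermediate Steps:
c = 2/7 (c = -2/(-7) = -2*(-⅐) = 2/7 ≈ 0.28571)
p = 6 (p = -2*(-3) = 6)
(p*c)*26 = (6*(2/7))*26 = (12/7)*26 = 312/7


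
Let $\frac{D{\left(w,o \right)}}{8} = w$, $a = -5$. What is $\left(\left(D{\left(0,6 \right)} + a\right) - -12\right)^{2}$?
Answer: $49$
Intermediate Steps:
$D{\left(w,o \right)} = 8 w$
$\left(\left(D{\left(0,6 \right)} + a\right) - -12\right)^{2} = \left(\left(8 \cdot 0 - 5\right) - -12\right)^{2} = \left(\left(0 - 5\right) + 12\right)^{2} = \left(-5 + 12\right)^{2} = 7^{2} = 49$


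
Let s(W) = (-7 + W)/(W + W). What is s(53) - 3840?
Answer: -203497/53 ≈ -3839.6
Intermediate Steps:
s(W) = (-7 + W)/(2*W) (s(W) = (-7 + W)/((2*W)) = (-7 + W)*(1/(2*W)) = (-7 + W)/(2*W))
s(53) - 3840 = (½)*(-7 + 53)/53 - 3840 = (½)*(1/53)*46 - 3840 = 23/53 - 3840 = -203497/53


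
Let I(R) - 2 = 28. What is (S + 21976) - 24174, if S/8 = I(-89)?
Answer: -1958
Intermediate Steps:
I(R) = 30 (I(R) = 2 + 28 = 30)
S = 240 (S = 8*30 = 240)
(S + 21976) - 24174 = (240 + 21976) - 24174 = 22216 - 24174 = -1958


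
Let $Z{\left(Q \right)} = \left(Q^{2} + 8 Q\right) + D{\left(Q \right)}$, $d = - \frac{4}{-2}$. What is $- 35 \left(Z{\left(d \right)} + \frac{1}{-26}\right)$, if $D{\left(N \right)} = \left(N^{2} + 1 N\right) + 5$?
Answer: $- \frac{28175}{26} \approx -1083.7$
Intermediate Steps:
$D{\left(N \right)} = 5 + N + N^{2}$ ($D{\left(N \right)} = \left(N^{2} + N\right) + 5 = \left(N + N^{2}\right) + 5 = 5 + N + N^{2}$)
$d = 2$ ($d = \left(-4\right) \left(- \frac{1}{2}\right) = 2$)
$Z{\left(Q \right)} = 5 + 2 Q^{2} + 9 Q$ ($Z{\left(Q \right)} = \left(Q^{2} + 8 Q\right) + \left(5 + Q + Q^{2}\right) = 5 + 2 Q^{2} + 9 Q$)
$- 35 \left(Z{\left(d \right)} + \frac{1}{-26}\right) = - 35 \left(\left(5 + 2 \cdot 2^{2} + 9 \cdot 2\right) + \frac{1}{-26}\right) = - 35 \left(\left(5 + 2 \cdot 4 + 18\right) - \frac{1}{26}\right) = - 35 \left(\left(5 + 8 + 18\right) - \frac{1}{26}\right) = - 35 \left(31 - \frac{1}{26}\right) = \left(-35\right) \frac{805}{26} = - \frac{28175}{26}$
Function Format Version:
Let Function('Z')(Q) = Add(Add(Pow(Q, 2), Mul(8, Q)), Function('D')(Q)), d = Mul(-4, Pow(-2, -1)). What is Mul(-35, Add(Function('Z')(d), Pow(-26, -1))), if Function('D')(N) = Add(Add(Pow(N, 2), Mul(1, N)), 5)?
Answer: Rational(-28175, 26) ≈ -1083.7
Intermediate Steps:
Function('D')(N) = Add(5, N, Pow(N, 2)) (Function('D')(N) = Add(Add(Pow(N, 2), N), 5) = Add(Add(N, Pow(N, 2)), 5) = Add(5, N, Pow(N, 2)))
d = 2 (d = Mul(-4, Rational(-1, 2)) = 2)
Function('Z')(Q) = Add(5, Mul(2, Pow(Q, 2)), Mul(9, Q)) (Function('Z')(Q) = Add(Add(Pow(Q, 2), Mul(8, Q)), Add(5, Q, Pow(Q, 2))) = Add(5, Mul(2, Pow(Q, 2)), Mul(9, Q)))
Mul(-35, Add(Function('Z')(d), Pow(-26, -1))) = Mul(-35, Add(Add(5, Mul(2, Pow(2, 2)), Mul(9, 2)), Pow(-26, -1))) = Mul(-35, Add(Add(5, Mul(2, 4), 18), Rational(-1, 26))) = Mul(-35, Add(Add(5, 8, 18), Rational(-1, 26))) = Mul(-35, Add(31, Rational(-1, 26))) = Mul(-35, Rational(805, 26)) = Rational(-28175, 26)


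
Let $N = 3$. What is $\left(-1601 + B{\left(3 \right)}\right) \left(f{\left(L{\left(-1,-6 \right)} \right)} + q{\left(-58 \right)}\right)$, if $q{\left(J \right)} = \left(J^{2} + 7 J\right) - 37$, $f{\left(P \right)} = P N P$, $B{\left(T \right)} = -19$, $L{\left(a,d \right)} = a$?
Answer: $-4736880$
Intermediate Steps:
$f{\left(P \right)} = 3 P^{2}$ ($f{\left(P \right)} = P 3 P = 3 P P = 3 P^{2}$)
$q{\left(J \right)} = -37 + J^{2} + 7 J$
$\left(-1601 + B{\left(3 \right)}\right) \left(f{\left(L{\left(-1,-6 \right)} \right)} + q{\left(-58 \right)}\right) = \left(-1601 - 19\right) \left(3 \left(-1\right)^{2} + \left(-37 + \left(-58\right)^{2} + 7 \left(-58\right)\right)\right) = - 1620 \left(3 \cdot 1 - -2921\right) = - 1620 \left(3 + 2921\right) = \left(-1620\right) 2924 = -4736880$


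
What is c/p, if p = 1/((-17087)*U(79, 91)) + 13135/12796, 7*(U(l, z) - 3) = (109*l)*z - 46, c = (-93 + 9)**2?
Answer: 43173943339250304/6280858228091 ≈ 6873.9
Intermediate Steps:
c = 7056 (c = (-84)**2 = 7056)
U(l, z) = -25/7 + 109*l*z/7 (U(l, z) = 3 + ((109*l)*z - 46)/7 = 3 + (109*l*z - 46)/7 = 3 + (-46 + 109*l*z)/7 = 3 + (-46/7 + 109*l*z/7) = -25/7 + 109*l*z/7)
p = 6280858228091/6118756142184 (p = 1/((-17087)*(-25/7 + (109/7)*79*91)) + 13135/12796 = -1/(17087*(-25/7 + 111943)) + 13135*(1/12796) = -1/(17087*783576/7) + 13135/12796 = -1/17087*7/783576 + 13135/12796 = -1/1912709016 + 13135/12796 = 6280858228091/6118756142184 ≈ 1.0265)
c/p = 7056/(6280858228091/6118756142184) = 7056*(6118756142184/6280858228091) = 43173943339250304/6280858228091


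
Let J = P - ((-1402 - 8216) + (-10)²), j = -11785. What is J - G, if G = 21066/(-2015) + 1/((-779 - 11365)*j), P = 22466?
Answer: 369063501975721/11535233424 ≈ 31994.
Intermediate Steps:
J = 31984 (J = 22466 - ((-1402 - 8216) + (-10)²) = 22466 - (-9618 + 100) = 22466 - 1*(-9518) = 22466 + 9518 = 31984)
G = -120596142505/11535233424 (G = 21066/(-2015) + 1/(-779 - 11365*(-11785)) = 21066*(-1/2015) - 1/11785/(-12144) = -21066/2015 - 1/12144*(-1/11785) = -21066/2015 + 1/143117040 = -120596142505/11535233424 ≈ -10.455)
J - G = 31984 - 1*(-120596142505/11535233424) = 31984 + 120596142505/11535233424 = 369063501975721/11535233424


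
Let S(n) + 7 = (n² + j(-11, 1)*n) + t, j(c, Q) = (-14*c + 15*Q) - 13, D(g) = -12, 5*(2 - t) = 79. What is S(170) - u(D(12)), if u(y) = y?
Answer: 277056/5 ≈ 55411.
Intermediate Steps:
t = -69/5 (t = 2 - ⅕*79 = 2 - 79/5 = -69/5 ≈ -13.800)
j(c, Q) = -13 - 14*c + 15*Q
S(n) = -104/5 + n² + 156*n (S(n) = -7 + ((n² + (-13 - 14*(-11) + 15*1)*n) - 69/5) = -7 + ((n² + (-13 + 154 + 15)*n) - 69/5) = -7 + ((n² + 156*n) - 69/5) = -7 + (-69/5 + n² + 156*n) = -104/5 + n² + 156*n)
S(170) - u(D(12)) = (-104/5 + 170² + 156*170) - 1*(-12) = (-104/5 + 28900 + 26520) + 12 = 276996/5 + 12 = 277056/5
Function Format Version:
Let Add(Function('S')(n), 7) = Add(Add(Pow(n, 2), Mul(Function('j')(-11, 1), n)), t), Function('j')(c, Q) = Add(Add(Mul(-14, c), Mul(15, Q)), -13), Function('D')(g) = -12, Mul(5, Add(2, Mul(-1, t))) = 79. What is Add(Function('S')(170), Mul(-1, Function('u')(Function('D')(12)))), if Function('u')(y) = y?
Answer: Rational(277056, 5) ≈ 55411.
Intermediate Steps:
t = Rational(-69, 5) (t = Add(2, Mul(Rational(-1, 5), 79)) = Add(2, Rational(-79, 5)) = Rational(-69, 5) ≈ -13.800)
Function('j')(c, Q) = Add(-13, Mul(-14, c), Mul(15, Q))
Function('S')(n) = Add(Rational(-104, 5), Pow(n, 2), Mul(156, n)) (Function('S')(n) = Add(-7, Add(Add(Pow(n, 2), Mul(Add(-13, Mul(-14, -11), Mul(15, 1)), n)), Rational(-69, 5))) = Add(-7, Add(Add(Pow(n, 2), Mul(Add(-13, 154, 15), n)), Rational(-69, 5))) = Add(-7, Add(Add(Pow(n, 2), Mul(156, n)), Rational(-69, 5))) = Add(-7, Add(Rational(-69, 5), Pow(n, 2), Mul(156, n))) = Add(Rational(-104, 5), Pow(n, 2), Mul(156, n)))
Add(Function('S')(170), Mul(-1, Function('u')(Function('D')(12)))) = Add(Add(Rational(-104, 5), Pow(170, 2), Mul(156, 170)), Mul(-1, -12)) = Add(Add(Rational(-104, 5), 28900, 26520), 12) = Add(Rational(276996, 5), 12) = Rational(277056, 5)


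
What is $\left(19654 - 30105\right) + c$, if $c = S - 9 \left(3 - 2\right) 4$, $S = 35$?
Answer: $-10452$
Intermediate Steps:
$c = -1$ ($c = 35 - 9 \left(3 - 2\right) 4 = 35 - 9 \cdot 1 \cdot 4 = 35 - 36 = -1$)
$\left(19654 - 30105\right) + c = \left(19654 - 30105\right) - 1 = -10451 - 1 = -10452$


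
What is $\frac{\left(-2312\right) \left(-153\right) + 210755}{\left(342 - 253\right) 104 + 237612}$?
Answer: $\frac{564491}{246868} \approx 2.2866$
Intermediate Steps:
$\frac{\left(-2312\right) \left(-153\right) + 210755}{\left(342 - 253\right) 104 + 237612} = \frac{353736 + 210755}{89 \cdot 104 + 237612} = \frac{564491}{9256 + 237612} = \frac{564491}{246868}$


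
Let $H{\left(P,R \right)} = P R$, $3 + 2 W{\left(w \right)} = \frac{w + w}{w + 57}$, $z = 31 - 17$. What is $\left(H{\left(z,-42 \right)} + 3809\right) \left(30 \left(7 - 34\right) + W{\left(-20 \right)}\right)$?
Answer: $- \frac{193553111}{74} \approx -2.6156 \cdot 10^{6}$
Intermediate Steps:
$z = 14$
$W{\left(w \right)} = - \frac{3}{2} + \frac{w}{57 + w}$ ($W{\left(w \right)} = - \frac{3}{2} + \frac{\left(w + w\right) \frac{1}{w + 57}}{2} = - \frac{3}{2} + \frac{2 w \frac{1}{57 + w}}{2} = - \frac{3}{2} + \frac{w}{57 + w}$)
$\left(H{\left(z,-42 \right)} + 3809\right) \left(30 \left(7 - 34\right) + W{\left(-20 \right)}\right) = \left(14 \left(-42\right) + 3809\right) \left(30 \left(7 - 34\right) + \frac{-171 - -20}{2 \left(57 - 20\right)}\right) = \left(-588 + 3809\right) \left(30 \left(-27\right) + \frac{-171 + 20}{2 \cdot 37}\right) = 3221 \left(-810 + \frac{1}{2} \cdot \frac{1}{37} \left(-151\right)\right) = 3221 \left(-810 - \frac{151}{74}\right) = 3221 \left(- \frac{60091}{74}\right) = - \frac{193553111}{74}$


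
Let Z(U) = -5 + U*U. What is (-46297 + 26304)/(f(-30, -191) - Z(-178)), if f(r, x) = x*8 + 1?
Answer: 19993/33206 ≈ 0.60209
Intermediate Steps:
Z(U) = -5 + U²
f(r, x) = 1 + 8*x (f(r, x) = 8*x + 1 = 1 + 8*x)
(-46297 + 26304)/(f(-30, -191) - Z(-178)) = (-46297 + 26304)/((1 + 8*(-191)) - (-5 + (-178)²)) = -19993/((1 - 1528) - (-5 + 31684)) = -19993/(-1527 - 1*31679) = -19993/(-1527 - 31679) = -19993/(-33206) = -19993*(-1/33206) = 19993/33206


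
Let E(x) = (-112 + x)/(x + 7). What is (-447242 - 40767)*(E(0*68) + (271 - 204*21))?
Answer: 1966188261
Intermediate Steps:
E(x) = (-112 + x)/(7 + x)
(-447242 - 40767)*(E(0*68) + (271 - 204*21)) = (-447242 - 40767)*((-112 + 0*68)/(7 + 0*68) + (271 - 204*21)) = -488009*((-112 + 0)/(7 + 0) + (271 - 4284)) = -488009*(-112/7 - 4013) = -488009*((1/7)*(-112) - 4013) = -488009*(-16 - 4013) = -488009*(-4029) = 1966188261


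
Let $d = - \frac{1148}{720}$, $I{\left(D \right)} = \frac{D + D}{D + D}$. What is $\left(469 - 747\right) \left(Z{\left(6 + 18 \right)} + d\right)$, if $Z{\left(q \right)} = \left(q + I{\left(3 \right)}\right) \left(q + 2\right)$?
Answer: $- \frac{16223107}{90} \approx -1.8026 \cdot 10^{5}$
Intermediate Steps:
$I{\left(D \right)} = 1$ ($I{\left(D \right)} = \frac{2 D}{2 D} = 2 D \frac{1}{2 D} = 1$)
$d = - \frac{287}{180}$ ($d = \left(-1148\right) \frac{1}{720} = - \frac{287}{180} \approx -1.5944$)
$Z{\left(q \right)} = \left(1 + q\right) \left(2 + q\right)$ ($Z{\left(q \right)} = \left(q + 1\right) \left(q + 2\right) = \left(1 + q\right) \left(2 + q\right)$)
$\left(469 - 747\right) \left(Z{\left(6 + 18 \right)} + d\right) = \left(469 - 747\right) \left(\left(2 + \left(6 + 18\right)^{2} + 3 \left(6 + 18\right)\right) - \frac{287}{180}\right) = \left(469 - 747\right) \left(\left(2 + 24^{2} + 3 \cdot 24\right) - \frac{287}{180}\right) = - 278 \left(\left(2 + 576 + 72\right) - \frac{287}{180}\right) = - 278 \left(650 - \frac{287}{180}\right) = \left(-278\right) \frac{116713}{180} = - \frac{16223107}{90}$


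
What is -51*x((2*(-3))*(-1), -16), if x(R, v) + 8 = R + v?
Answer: 918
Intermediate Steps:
x(R, v) = -8 + R + v (x(R, v) = -8 + (R + v) = -8 + R + v)
-51*x((2*(-3))*(-1), -16) = -51*(-8 + (2*(-3))*(-1) - 16) = -51*(-8 - 6*(-1) - 16) = -51*(-8 + 6 - 16) = -51*(-18) = 918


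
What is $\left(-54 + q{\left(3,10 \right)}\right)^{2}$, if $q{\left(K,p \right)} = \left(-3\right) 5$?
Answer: $4761$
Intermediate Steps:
$q{\left(K,p \right)} = -15$
$\left(-54 + q{\left(3,10 \right)}\right)^{2} = \left(-54 - 15\right)^{2} = \left(-69\right)^{2} = 4761$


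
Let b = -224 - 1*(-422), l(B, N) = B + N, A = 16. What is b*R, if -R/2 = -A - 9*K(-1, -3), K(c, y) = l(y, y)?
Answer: -15048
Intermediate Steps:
K(c, y) = 2*y (K(c, y) = y + y = 2*y)
R = -76 (R = -2*(-1*16 - 18*(-3)) = -2*(-16 - 9*(-6)) = -2*(-16 + 54) = -2*38 = -76)
b = 198 (b = -224 + 422 = 198)
b*R = 198*(-76) = -15048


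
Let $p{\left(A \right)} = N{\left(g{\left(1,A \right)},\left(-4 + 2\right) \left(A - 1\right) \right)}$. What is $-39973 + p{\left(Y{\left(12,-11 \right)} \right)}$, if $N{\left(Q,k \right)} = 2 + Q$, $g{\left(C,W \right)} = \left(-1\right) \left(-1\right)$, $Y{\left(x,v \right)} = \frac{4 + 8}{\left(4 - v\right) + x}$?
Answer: $-39970$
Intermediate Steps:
$Y{\left(x,v \right)} = \frac{12}{4 + x - v}$
$g{\left(C,W \right)} = 1$
$p{\left(A \right)} = 3$ ($p{\left(A \right)} = 2 + 1 = 3$)
$-39973 + p{\left(Y{\left(12,-11 \right)} \right)} = -39973 + 3 = -39970$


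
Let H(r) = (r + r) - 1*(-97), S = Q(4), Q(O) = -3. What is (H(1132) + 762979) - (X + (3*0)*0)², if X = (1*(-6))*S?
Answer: 765016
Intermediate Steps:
S = -3
H(r) = 97 + 2*r (H(r) = 2*r + 97 = 97 + 2*r)
X = 18 (X = (1*(-6))*(-3) = -6*(-3) = 18)
(H(1132) + 762979) - (X + (3*0)*0)² = ((97 + 2*1132) + 762979) - (18 + (3*0)*0)² = ((97 + 2264) + 762979) - (18 + 0*0)² = (2361 + 762979) - (18 + 0)² = 765340 - 1*18² = 765340 - 1*324 = 765340 - 324 = 765016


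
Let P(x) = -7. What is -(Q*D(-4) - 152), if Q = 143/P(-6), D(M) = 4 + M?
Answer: 152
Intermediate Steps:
Q = -143/7 (Q = 143/(-7) = 143*(-⅐) = -143/7 ≈ -20.429)
-(Q*D(-4) - 152) = -(-143*(4 - 4)/7 - 152) = -(-143/7*0 - 152) = -(0 - 152) = -1*(-152) = 152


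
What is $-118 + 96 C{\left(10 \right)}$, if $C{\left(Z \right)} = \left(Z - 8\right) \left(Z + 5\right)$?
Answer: $2762$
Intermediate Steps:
$C{\left(Z \right)} = \left(-8 + Z\right) \left(5 + Z\right)$
$-118 + 96 C{\left(10 \right)} = -118 + 96 \left(-40 + 10^{2} - 30\right) = -118 + 96 \left(-40 + 100 - 30\right) = -118 + 96 \cdot 30 = -118 + 2880 = 2762$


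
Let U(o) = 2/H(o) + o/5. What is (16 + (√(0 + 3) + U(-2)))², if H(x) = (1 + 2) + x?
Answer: 7819/25 + 176*√3/5 ≈ 373.73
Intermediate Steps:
H(x) = 3 + x
U(o) = 2/(3 + o) + o/5
(16 + (√(0 + 3) + U(-2)))² = (16 + (√(0 + 3) + (10 - 2*(3 - 2))/(5*(3 - 2))))² = (16 + (√3 + (⅕)*(10 - 2*1)/1))² = (16 + (√3 + (⅕)*1*(10 - 2)))² = (16 + (√3 + (⅕)*1*8))² = (16 + (√3 + 8/5))² = (16 + (8/5 + √3))² = (88/5 + √3)²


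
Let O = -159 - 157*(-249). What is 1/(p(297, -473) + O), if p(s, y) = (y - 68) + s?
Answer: 1/38690 ≈ 2.5846e-5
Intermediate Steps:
p(s, y) = -68 + s + y (p(s, y) = (-68 + y) + s = -68 + s + y)
O = 38934 (O = -159 + 39093 = 38934)
1/(p(297, -473) + O) = 1/((-68 + 297 - 473) + 38934) = 1/(-244 + 38934) = 1/38690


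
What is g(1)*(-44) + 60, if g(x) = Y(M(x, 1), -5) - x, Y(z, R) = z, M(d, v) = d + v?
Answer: 16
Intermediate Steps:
g(x) = 1 (g(x) = (x + 1) - x = (1 + x) - x = 1)
g(1)*(-44) + 60 = 1*(-44) + 60 = -44 + 60 = 16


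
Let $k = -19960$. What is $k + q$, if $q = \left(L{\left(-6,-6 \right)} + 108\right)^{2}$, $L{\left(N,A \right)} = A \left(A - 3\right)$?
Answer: $6284$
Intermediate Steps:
$L{\left(N,A \right)} = A \left(-3 + A\right)$
$q = 26244$ ($q = \left(- 6 \left(-3 - 6\right) + 108\right)^{2} = \left(\left(-6\right) \left(-9\right) + 108\right)^{2} = \left(54 + 108\right)^{2} = 162^{2} = 26244$)
$k + q = -19960 + 26244 = 6284$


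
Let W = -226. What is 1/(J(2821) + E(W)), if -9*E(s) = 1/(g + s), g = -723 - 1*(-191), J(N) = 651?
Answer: 6822/4441123 ≈ 0.0015361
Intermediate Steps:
g = -532 (g = -723 + 191 = -532)
E(s) = -1/(9*(-532 + s))
1/(J(2821) + E(W)) = 1/(651 - 1/(-4788 + 9*(-226))) = 1/(651 - 1/(-4788 - 2034)) = 1/(651 - 1/(-6822)) = 1/(651 - 1*(-1/6822)) = 1/(651 + 1/6822) = 1/(4441123/6822) = 6822/4441123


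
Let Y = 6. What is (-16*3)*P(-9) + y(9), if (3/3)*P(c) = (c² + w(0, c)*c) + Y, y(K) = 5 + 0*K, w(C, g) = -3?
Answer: -5467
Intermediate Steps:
y(K) = 5 (y(K) = 5 + 0 = 5)
P(c) = 6 + c² - 3*c (P(c) = (c² - 3*c) + 6 = 6 + c² - 3*c)
(-16*3)*P(-9) + y(9) = (-16*3)*(6 + (-9)² - 3*(-9)) + 5 = -48*(6 + 81 + 27) + 5 = -48*114 + 5 = -5472 + 5 = -5467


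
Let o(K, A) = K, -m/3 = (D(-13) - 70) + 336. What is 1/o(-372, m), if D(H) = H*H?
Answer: -1/372 ≈ -0.0026882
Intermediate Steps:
D(H) = H²
m = -1305 (m = -3*(((-13)² - 70) + 336) = -3*((169 - 70) + 336) = -3*(99 + 336) = -3*435 = -1305)
1/o(-372, m) = 1/(-372) = -1/372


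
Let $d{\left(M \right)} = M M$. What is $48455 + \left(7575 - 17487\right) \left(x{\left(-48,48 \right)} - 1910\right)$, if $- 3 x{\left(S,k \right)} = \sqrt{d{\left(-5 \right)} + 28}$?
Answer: $18980375 + 3304 \sqrt{53} \approx 1.9004 \cdot 10^{7}$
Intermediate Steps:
$d{\left(M \right)} = M^{2}$
$x{\left(S,k \right)} = - \frac{\sqrt{53}}{3}$ ($x{\left(S,k \right)} = - \frac{\sqrt{\left(-5\right)^{2} + 28}}{3} = - \frac{\sqrt{25 + 28}}{3} = - \frac{\sqrt{53}}{3}$)
$48455 + \left(7575 - 17487\right) \left(x{\left(-48,48 \right)} - 1910\right) = 48455 + \left(7575 - 17487\right) \left(- \frac{\sqrt{53}}{3} - 1910\right) = 48455 - 9912 \left(-1910 - \frac{\sqrt{53}}{3}\right) = 48455 + \left(18931920 + 3304 \sqrt{53}\right) = 18980375 + 3304 \sqrt{53}$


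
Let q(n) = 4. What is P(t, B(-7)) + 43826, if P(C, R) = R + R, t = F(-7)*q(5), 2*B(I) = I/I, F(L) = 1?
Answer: 43827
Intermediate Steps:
B(I) = ½ (B(I) = (I/I)/2 = (½)*1 = ½)
t = 4 (t = 1*4 = 4)
P(C, R) = 2*R
P(t, B(-7)) + 43826 = 2*(½) + 43826 = 1 + 43826 = 43827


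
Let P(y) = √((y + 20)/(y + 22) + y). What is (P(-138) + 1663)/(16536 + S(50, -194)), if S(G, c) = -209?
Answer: 1663/16327 + I*√460810/946966 ≈ 0.10186 + 0.00071685*I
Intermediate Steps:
P(y) = √(y + (20 + y)/(22 + y)) (P(y) = √((20 + y)/(22 + y) + y) = √(y + (20 + y)/(22 + y)))
(P(-138) + 1663)/(16536 + S(50, -194)) = (√((20 - 138 - 138*(22 - 138))/(22 - 138)) + 1663)/(16536 - 209) = (√((20 - 138 - 138*(-116))/(-116)) + 1663)/16327 = (√(-(20 - 138 + 16008)/116) + 1663)*(1/16327) = (√(-1/116*15890) + 1663)*(1/16327) = (√(-7945/58) + 1663)*(1/16327) = (I*√460810/58 + 1663)*(1/16327) = (1663 + I*√460810/58)*(1/16327) = 1663/16327 + I*√460810/946966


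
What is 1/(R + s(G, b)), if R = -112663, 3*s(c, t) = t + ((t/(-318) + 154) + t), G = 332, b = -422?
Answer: -477/53849750 ≈ -8.8580e-6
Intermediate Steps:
s(c, t) = 154/3 + 635*t/954 (s(c, t) = (t + ((t/(-318) + 154) + t))/3 = (t + ((t*(-1/318) + 154) + t))/3 = (t + ((-t/318 + 154) + t))/3 = (t + ((154 - t/318) + t))/3 = (t + (154 + 317*t/318))/3 = (154 + 635*t/318)/3 = 154/3 + 635*t/954)
1/(R + s(G, b)) = 1/(-112663 + (154/3 + (635/954)*(-422))) = 1/(-112663 + (154/3 - 133985/477)) = 1/(-112663 - 109499/477) = 1/(-53849750/477) = -477/53849750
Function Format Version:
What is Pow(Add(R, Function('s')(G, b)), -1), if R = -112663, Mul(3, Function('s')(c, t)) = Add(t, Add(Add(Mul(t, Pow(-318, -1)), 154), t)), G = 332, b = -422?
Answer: Rational(-477, 53849750) ≈ -8.8580e-6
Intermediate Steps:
Function('s')(c, t) = Add(Rational(154, 3), Mul(Rational(635, 954), t)) (Function('s')(c, t) = Mul(Rational(1, 3), Add(t, Add(Add(Mul(t, Pow(-318, -1)), 154), t))) = Mul(Rational(1, 3), Add(t, Add(Add(Mul(t, Rational(-1, 318)), 154), t))) = Mul(Rational(1, 3), Add(t, Add(Add(Mul(Rational(-1, 318), t), 154), t))) = Mul(Rational(1, 3), Add(t, Add(Add(154, Mul(Rational(-1, 318), t)), t))) = Mul(Rational(1, 3), Add(t, Add(154, Mul(Rational(317, 318), t)))) = Mul(Rational(1, 3), Add(154, Mul(Rational(635, 318), t))) = Add(Rational(154, 3), Mul(Rational(635, 954), t)))
Pow(Add(R, Function('s')(G, b)), -1) = Pow(Add(-112663, Add(Rational(154, 3), Mul(Rational(635, 954), -422))), -1) = Pow(Add(-112663, Add(Rational(154, 3), Rational(-133985, 477))), -1) = Pow(Add(-112663, Rational(-109499, 477)), -1) = Pow(Rational(-53849750, 477), -1) = Rational(-477, 53849750)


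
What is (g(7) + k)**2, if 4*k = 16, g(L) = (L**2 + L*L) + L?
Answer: 11881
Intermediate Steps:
g(L) = L + 2*L**2 (g(L) = (L**2 + L**2) + L = 2*L**2 + L = L + 2*L**2)
k = 4 (k = (1/4)*16 = 4)
(g(7) + k)**2 = (7*(1 + 2*7) + 4)**2 = (7*(1 + 14) + 4)**2 = (7*15 + 4)**2 = (105 + 4)**2 = 109**2 = 11881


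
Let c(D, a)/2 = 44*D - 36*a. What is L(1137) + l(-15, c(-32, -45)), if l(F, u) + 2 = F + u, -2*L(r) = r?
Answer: -323/2 ≈ -161.50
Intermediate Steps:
L(r) = -r/2
c(D, a) = -72*a + 88*D (c(D, a) = 2*(44*D - 36*a) = 2*(-36*a + 44*D) = -72*a + 88*D)
l(F, u) = -2 + F + u (l(F, u) = -2 + (F + u) = -2 + F + u)
L(1137) + l(-15, c(-32, -45)) = -½*1137 + (-2 - 15 + (-72*(-45) + 88*(-32))) = -1137/2 + (-2 - 15 + (3240 - 2816)) = -1137/2 + (-2 - 15 + 424) = -1137/2 + 407 = -323/2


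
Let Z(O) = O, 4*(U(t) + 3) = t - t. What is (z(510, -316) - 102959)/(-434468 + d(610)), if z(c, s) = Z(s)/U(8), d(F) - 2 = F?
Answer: 308561/1301568 ≈ 0.23707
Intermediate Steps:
U(t) = -3 (U(t) = -3 + (t - t)/4 = -3 + (1/4)*0 = -3 + 0 = -3)
d(F) = 2 + F
z(c, s) = -s/3 (z(c, s) = s/(-3) = s*(-1/3) = -s/3)
(z(510, -316) - 102959)/(-434468 + d(610)) = (-1/3*(-316) - 102959)/(-434468 + (2 + 610)) = (316/3 - 102959)/(-434468 + 612) = -308561/3/(-433856) = -308561/3*(-1/433856) = 308561/1301568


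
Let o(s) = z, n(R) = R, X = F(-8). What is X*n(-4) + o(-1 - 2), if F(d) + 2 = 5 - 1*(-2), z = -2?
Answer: -22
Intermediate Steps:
F(d) = 5 (F(d) = -2 + (5 - 1*(-2)) = -2 + (5 + 2) = -2 + 7 = 5)
X = 5
o(s) = -2
X*n(-4) + o(-1 - 2) = 5*(-4) - 2 = -20 - 2 = -22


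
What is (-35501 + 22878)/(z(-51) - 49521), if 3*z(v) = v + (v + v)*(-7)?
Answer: 12623/49300 ≈ 0.25604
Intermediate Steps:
z(v) = -13*v/3 (z(v) = (v + (v + v)*(-7))/3 = (v + (2*v)*(-7))/3 = (v - 14*v)/3 = (-13*v)/3 = -13*v/3)
(-35501 + 22878)/(z(-51) - 49521) = (-35501 + 22878)/(-13/3*(-51) - 49521) = -12623/(221 - 49521) = -12623/(-49300) = -12623*(-1/49300) = 12623/49300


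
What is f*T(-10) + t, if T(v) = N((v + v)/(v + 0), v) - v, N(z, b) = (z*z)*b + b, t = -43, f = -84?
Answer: 3317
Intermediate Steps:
N(z, b) = b + b*z² (N(z, b) = z²*b + b = b*z² + b = b + b*z²)
T(v) = 4*v (T(v) = v*(1 + ((v + v)/(v + 0))²) - v = v*(1 + ((2*v)/v)²) - v = v*(1 + 2²) - v = v*(1 + 4) - v = v*5 - v = 5*v - v = 4*v)
f*T(-10) + t = -336*(-10) - 43 = -84*(-40) - 43 = 3360 - 43 = 3317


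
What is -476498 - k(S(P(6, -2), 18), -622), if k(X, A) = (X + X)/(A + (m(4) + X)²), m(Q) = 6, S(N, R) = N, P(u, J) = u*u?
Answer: -272080394/571 ≈ -4.7650e+5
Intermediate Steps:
P(u, J) = u²
k(X, A) = 2*X/(A + (6 + X)²) (k(X, A) = (X + X)/(A + (6 + X)²) = (2*X)/(A + (6 + X)²) = 2*X/(A + (6 + X)²))
-476498 - k(S(P(6, -2), 18), -622) = -476498 - 2*6²/(-622 + (6 + 6²)²) = -476498 - 2*36/(-622 + (6 + 36)²) = -476498 - 2*36/(-622 + 42²) = -476498 - 2*36/(-622 + 1764) = -476498 - 2*36/1142 = -476498 - 1*36/571 = -476498 - 36/571 = -272080394/571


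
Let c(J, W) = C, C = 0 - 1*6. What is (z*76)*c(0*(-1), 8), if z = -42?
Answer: 19152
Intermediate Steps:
C = -6 (C = 0 - 6 = -6)
c(J, W) = -6
(z*76)*c(0*(-1), 8) = -42*76*(-6) = -3192*(-6) = 19152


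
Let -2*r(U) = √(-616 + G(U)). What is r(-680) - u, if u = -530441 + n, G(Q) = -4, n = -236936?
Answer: 767377 - I*√155 ≈ 7.6738e+5 - 12.45*I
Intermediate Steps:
r(U) = -I*√155 (r(U) = -√(-616 - 4)/2 = -I*√155)
u = -767377 (u = -530441 - 236936 = -767377)
r(-680) - u = -I*√155 - 1*(-767377) = -I*√155 + 767377 = 767377 - I*√155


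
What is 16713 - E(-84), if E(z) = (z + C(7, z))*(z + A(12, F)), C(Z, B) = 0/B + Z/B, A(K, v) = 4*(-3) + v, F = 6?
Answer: 18291/2 ≈ 9145.5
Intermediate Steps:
A(K, v) = -12 + v
C(Z, B) = Z/B (C(Z, B) = 0 + Z/B = Z/B)
E(z) = (-6 + z)*(z + 7/z) (E(z) = (z + 7/z)*(z + (-12 + 6)) = (z + 7/z)*(z - 6) = (z + 7/z)*(-6 + z) = (-6 + z)*(z + 7/z))
16713 - E(-84) = 16713 - (7 + (-84)**2 - 42/(-84) - 6*(-84)) = 16713 - (7 + 7056 - 42*(-1/84) + 504) = 16713 - (7 + 7056 + 1/2 + 504) = 16713 - 1*15135/2 = 16713 - 15135/2 = 18291/2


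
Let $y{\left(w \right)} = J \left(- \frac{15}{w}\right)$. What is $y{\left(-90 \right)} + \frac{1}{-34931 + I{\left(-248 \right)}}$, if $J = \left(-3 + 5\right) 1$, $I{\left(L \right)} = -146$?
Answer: $\frac{35074}{105231} \approx 0.3333$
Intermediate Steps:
$J = 2$ ($J = 2 \cdot 1 = 2$)
$y{\left(w \right)} = - \frac{30}{w}$ ($y{\left(w \right)} = 2 \left(- \frac{15}{w}\right) = - \frac{30}{w}$)
$y{\left(-90 \right)} + \frac{1}{-34931 + I{\left(-248 \right)}} = - \frac{30}{-90} + \frac{1}{-34931 - 146} = \left(-30\right) \left(- \frac{1}{90}\right) + \frac{1}{-35077} = \frac{1}{3} - \frac{1}{35077} = \frac{35074}{105231}$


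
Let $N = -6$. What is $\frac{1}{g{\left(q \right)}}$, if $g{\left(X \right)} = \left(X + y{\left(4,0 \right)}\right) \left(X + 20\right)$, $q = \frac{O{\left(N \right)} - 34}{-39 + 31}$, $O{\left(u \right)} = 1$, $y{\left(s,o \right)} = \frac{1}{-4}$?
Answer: $\frac{64}{5983} \approx 0.010697$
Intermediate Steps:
$y{\left(s,o \right)} = - \frac{1}{4}$
$q = \frac{33}{8}$ ($q = \frac{1 - 34}{-39 + 31} = - \frac{33}{-8} = \left(-33\right) \left(- \frac{1}{8}\right) = \frac{33}{8} \approx 4.125$)
$g{\left(X \right)} = \left(20 + X\right) \left(- \frac{1}{4} + X\right)$ ($g{\left(X \right)} = \left(X - \frac{1}{4}\right) \left(X + 20\right) = \left(- \frac{1}{4} + X\right) \left(20 + X\right) = \left(20 + X\right) \left(- \frac{1}{4} + X\right)$)
$\frac{1}{g{\left(q \right)}} = \frac{1}{-5 + \left(\frac{33}{8}\right)^{2} + \frac{79}{4} \cdot \frac{33}{8}} = \frac{1}{-5 + \frac{1089}{64} + \frac{2607}{32}} = \frac{1}{\frac{5983}{64}} = \frac{64}{5983}$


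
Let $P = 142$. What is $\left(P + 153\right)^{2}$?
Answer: $87025$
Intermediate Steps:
$\left(P + 153\right)^{2} = \left(142 + 153\right)^{2} = 295^{2} = 87025$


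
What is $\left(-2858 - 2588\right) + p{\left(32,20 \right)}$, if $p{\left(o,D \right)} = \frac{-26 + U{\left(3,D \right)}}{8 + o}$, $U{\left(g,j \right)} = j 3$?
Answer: $- \frac{108903}{20} \approx -5445.1$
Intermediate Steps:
$U{\left(g,j \right)} = 3 j$
$p{\left(o,D \right)} = \frac{-26 + 3 D}{8 + o}$
$\left(-2858 - 2588\right) + p{\left(32,20 \right)} = \left(-2858 - 2588\right) + \frac{-26 + 3 \cdot 20}{8 + 32} = -5446 + \frac{-26 + 60}{40} = -5446 + \frac{1}{40} \cdot 34 = -5446 + \frac{17}{20} = - \frac{108903}{20}$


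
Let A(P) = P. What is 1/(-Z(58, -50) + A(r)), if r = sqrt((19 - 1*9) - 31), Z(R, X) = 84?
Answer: -4/337 - I*sqrt(21)/7077 ≈ -0.011869 - 0.00064753*I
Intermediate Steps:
r = I*sqrt(21) (r = sqrt((19 - 9) - 31) = sqrt(10 - 31) = sqrt(-21) = I*sqrt(21) ≈ 4.5826*I)
1/(-Z(58, -50) + A(r)) = 1/(-1*84 + I*sqrt(21)) = 1/(-84 + I*sqrt(21))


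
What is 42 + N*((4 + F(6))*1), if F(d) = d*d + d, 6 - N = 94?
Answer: -4006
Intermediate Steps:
N = -88 (N = 6 - 1*94 = 6 - 94 = -88)
F(d) = d + d**2 (F(d) = d**2 + d = d + d**2)
42 + N*((4 + F(6))*1) = 42 - 88*(4 + 6*(1 + 6)) = 42 - 88*(4 + 6*7) = 42 - 88*(4 + 42) = 42 - 4048 = -4006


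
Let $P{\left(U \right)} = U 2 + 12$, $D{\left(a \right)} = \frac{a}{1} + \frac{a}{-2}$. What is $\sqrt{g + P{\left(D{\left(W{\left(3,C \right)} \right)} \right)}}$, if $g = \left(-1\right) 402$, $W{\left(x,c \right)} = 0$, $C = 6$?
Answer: $i \sqrt{390} \approx 19.748 i$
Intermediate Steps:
$D{\left(a \right)} = \frac{a}{2}$ ($D{\left(a \right)} = a 1 + a \left(- \frac{1}{2}\right) = a - \frac{a}{2} = \frac{a}{2}$)
$g = -402$
$P{\left(U \right)} = 12 + 2 U$ ($P{\left(U \right)} = 2 U + 12 = 12 + 2 U$)
$\sqrt{g + P{\left(D{\left(W{\left(3,C \right)} \right)} \right)}} = \sqrt{-402 + \left(12 + 2 \cdot \frac{1}{2} \cdot 0\right)} = \sqrt{-402 + \left(12 + 2 \cdot 0\right)} = \sqrt{-402 + \left(12 + 0\right)} = \sqrt{-402 + 12} = \sqrt{-390} = i \sqrt{390}$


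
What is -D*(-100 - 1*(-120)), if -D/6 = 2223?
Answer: 266760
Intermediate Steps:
D = -13338 (D = -6*2223 = -13338)
-D*(-100 - 1*(-120)) = -(-13338)*(-100 - 1*(-120)) = -(-13338)*(-100 + 120) = -(-13338)*20 = -1*(-266760) = 266760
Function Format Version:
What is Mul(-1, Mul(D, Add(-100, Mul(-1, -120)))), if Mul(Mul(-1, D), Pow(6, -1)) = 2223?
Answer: 266760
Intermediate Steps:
D = -13338 (D = Mul(-6, 2223) = -13338)
Mul(-1, Mul(D, Add(-100, Mul(-1, -120)))) = Mul(-1, Mul(-13338, Add(-100, Mul(-1, -120)))) = Mul(-1, Mul(-13338, Add(-100, 120))) = Mul(-1, Mul(-13338, 20)) = Mul(-1, -266760) = 266760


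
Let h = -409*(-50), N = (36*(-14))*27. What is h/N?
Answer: -10225/6804 ≈ -1.5028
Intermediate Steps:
N = -13608 (N = -504*27 = -13608)
h = 20450
h/N = 20450/(-13608) = 20450*(-1/13608) = -10225/6804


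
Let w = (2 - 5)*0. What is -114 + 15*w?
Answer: -114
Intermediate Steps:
w = 0 (w = -3*0 = 0)
-114 + 15*w = -114 + 15*0 = -114 + 0 = -114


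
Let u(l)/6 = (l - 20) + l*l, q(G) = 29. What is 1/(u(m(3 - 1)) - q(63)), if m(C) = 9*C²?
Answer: 1/7843 ≈ 0.00012750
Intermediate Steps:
u(l) = -120 + 6*l + 6*l² (u(l) = 6*((l - 20) + l*l) = 6*((-20 + l) + l²) = 6*(-20 + l + l²) = -120 + 6*l + 6*l²)
1/(u(m(3 - 1)) - q(63)) = 1/((-120 + 6*(9*(3 - 1)²) + 6*(9*(3 - 1)²)²) - 1*29) = 1/((-120 + 6*(9*2²) + 6*(9*2²)²) - 29) = 1/((-120 + 6*(9*4) + 6*(9*4)²) - 29) = 1/((-120 + 6*36 + 6*36²) - 29) = 1/((-120 + 216 + 6*1296) - 29) = 1/((-120 + 216 + 7776) - 29) = 1/(7872 - 29) = 1/7843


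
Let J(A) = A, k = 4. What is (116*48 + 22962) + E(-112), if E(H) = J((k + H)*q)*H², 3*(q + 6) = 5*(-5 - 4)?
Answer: 28478322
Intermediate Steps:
q = -21 (q = -6 + (5*(-5 - 4))/3 = -6 + (5*(-9))/3 = -6 + (⅓)*(-45) = -6 - 15 = -21)
E(H) = H²*(-84 - 21*H) (E(H) = ((4 + H)*(-21))*H² = (-84 - 21*H)*H² = H²*(-84 - 21*H))
(116*48 + 22962) + E(-112) = (116*48 + 22962) + 21*(-112)²*(-4 - 1*(-112)) = (5568 + 22962) + 21*12544*(-4 + 112) = 28530 + 21*12544*108 = 28530 + 28449792 = 28478322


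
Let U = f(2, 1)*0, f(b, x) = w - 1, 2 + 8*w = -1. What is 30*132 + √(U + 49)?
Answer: 3967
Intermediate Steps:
w = -3/8 (w = -¼ + (⅛)*(-1) = -¼ - ⅛ = -3/8 ≈ -0.37500)
f(b, x) = -11/8 (f(b, x) = -3/8 - 1 = -11/8)
U = 0 (U = -11/8*0 = 0)
30*132 + √(U + 49) = 30*132 + √(0 + 49) = 3960 + √49 = 3960 + 7 = 3967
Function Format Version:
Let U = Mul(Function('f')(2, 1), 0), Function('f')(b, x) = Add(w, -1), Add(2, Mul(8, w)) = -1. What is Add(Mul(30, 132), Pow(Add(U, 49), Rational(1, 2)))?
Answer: 3967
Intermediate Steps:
w = Rational(-3, 8) (w = Add(Rational(-1, 4), Mul(Rational(1, 8), -1)) = Add(Rational(-1, 4), Rational(-1, 8)) = Rational(-3, 8) ≈ -0.37500)
Function('f')(b, x) = Rational(-11, 8) (Function('f')(b, x) = Add(Rational(-3, 8), -1) = Rational(-11, 8))
U = 0 (U = Mul(Rational(-11, 8), 0) = 0)
Add(Mul(30, 132), Pow(Add(U, 49), Rational(1, 2))) = Add(Mul(30, 132), Pow(Add(0, 49), Rational(1, 2))) = Add(3960, Pow(49, Rational(1, 2))) = Add(3960, 7) = 3967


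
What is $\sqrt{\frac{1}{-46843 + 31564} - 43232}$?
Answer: $\frac{i \sqrt{10092417077391}}{15279} \approx 207.92 i$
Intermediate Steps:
$\sqrt{\frac{1}{-46843 + 31564} - 43232} = \sqrt{\frac{1}{-15279} - 43232} = \sqrt{- \frac{1}{15279} - 43232} = \sqrt{- \frac{660541729}{15279}} = \frac{i \sqrt{10092417077391}}{15279}$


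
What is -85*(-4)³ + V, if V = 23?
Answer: 5463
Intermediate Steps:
-85*(-4)³ + V = -85*(-4)³ + 23 = -85*(-64) + 23 = 5440 + 23 = 5463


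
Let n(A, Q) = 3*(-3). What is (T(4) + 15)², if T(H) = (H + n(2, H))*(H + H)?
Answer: 625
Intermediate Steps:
n(A, Q) = -9
T(H) = 2*H*(-9 + H) (T(H) = (H - 9)*(H + H) = (-9 + H)*(2*H) = 2*H*(-9 + H))
(T(4) + 15)² = (2*4*(-9 + 4) + 15)² = (2*4*(-5) + 15)² = (-40 + 15)² = (-25)² = 625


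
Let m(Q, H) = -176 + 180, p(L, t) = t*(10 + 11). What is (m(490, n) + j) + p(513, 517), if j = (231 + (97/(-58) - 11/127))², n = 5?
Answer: 3440628471037/54257956 ≈ 63412.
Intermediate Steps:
p(L, t) = 21*t (p(L, t) = t*21 = 21*t)
m(Q, H) = 4
j = 2851332810921/54257956 (j = (231 + (97*(-1/58) - 11*1/127))² = (231 + (-97/58 - 11/127))² = (231 - 12957/7366)² = (1688589/7366)² = 2851332810921/54257956 ≈ 52551.)
(m(490, n) + j) + p(513, 517) = (4 + 2851332810921/54257956) + 21*517 = 2851549842745/54257956 + 10857 = 3440628471037/54257956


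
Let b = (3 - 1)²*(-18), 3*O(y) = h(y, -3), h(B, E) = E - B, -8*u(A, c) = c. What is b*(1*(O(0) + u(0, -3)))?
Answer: 45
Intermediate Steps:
u(A, c) = -c/8
O(y) = -1 - y/3 (O(y) = (-3 - y)/3 = -1 - y/3)
b = -72 (b = 2²*(-18) = 4*(-18) = -72)
b*(1*(O(0) + u(0, -3))) = -72*((-1 - ⅓*0) - ⅛*(-3)) = -72*((-1 + 0) + 3/8) = -72*(-1 + 3/8) = -72*(-5)/8 = -72*(-5/8) = 45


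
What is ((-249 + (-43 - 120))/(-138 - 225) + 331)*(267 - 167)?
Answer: 12056500/363 ≈ 33214.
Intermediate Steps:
((-249 + (-43 - 120))/(-138 - 225) + 331)*(267 - 167) = ((-249 - 163)/(-363) + 331)*100 = (-412*(-1/363) + 331)*100 = (412/363 + 331)*100 = (120565/363)*100 = 12056500/363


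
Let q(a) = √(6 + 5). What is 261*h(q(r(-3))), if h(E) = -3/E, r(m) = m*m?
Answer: -783*√11/11 ≈ -236.08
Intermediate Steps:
r(m) = m²
q(a) = √11
261*h(q(r(-3))) = 261*(-3*√11/11) = -783*√11/11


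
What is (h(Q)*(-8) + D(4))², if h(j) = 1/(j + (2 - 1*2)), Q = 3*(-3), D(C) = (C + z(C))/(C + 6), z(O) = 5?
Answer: 25921/8100 ≈ 3.2001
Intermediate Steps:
D(C) = (5 + C)/(6 + C) (D(C) = (C + 5)/(C + 6) = (5 + C)/(6 + C))
Q = -9
h(j) = 1/j (h(j) = 1/(j + (2 - 2)) = 1/(j + 0) = 1/j)
(h(Q)*(-8) + D(4))² = (-8/(-9) + (5 + 4)/(6 + 4))² = (-⅑*(-8) + 9/10)² = (8/9 + (⅒)*9)² = (8/9 + 9/10)² = (161/90)² = 25921/8100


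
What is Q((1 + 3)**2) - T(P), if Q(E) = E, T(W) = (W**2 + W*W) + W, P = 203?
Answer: -82605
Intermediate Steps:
T(W) = W + 2*W**2 (T(W) = (W**2 + W**2) + W = 2*W**2 + W = W + 2*W**2)
Q((1 + 3)**2) - T(P) = (1 + 3)**2 - 203*(1 + 2*203) = 4**2 - 203*(1 + 406) = 16 - 203*407 = 16 - 1*82621 = 16 - 82621 = -82605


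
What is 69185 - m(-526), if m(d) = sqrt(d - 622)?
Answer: 69185 - 2*I*sqrt(287) ≈ 69185.0 - 33.882*I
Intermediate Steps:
m(d) = sqrt(-622 + d)
69185 - m(-526) = 69185 - sqrt(-622 - 526) = 69185 - sqrt(-1148) = 69185 - 2*I*sqrt(287)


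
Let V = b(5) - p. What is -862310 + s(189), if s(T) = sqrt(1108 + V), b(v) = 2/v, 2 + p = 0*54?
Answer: -862310 + 4*sqrt(1735)/5 ≈ -8.6228e+5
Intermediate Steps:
p = -2 (p = -2 + 0*54 = -2 + 0 = -2)
V = 12/5 (V = 2/5 - 1*(-2) = 2*(1/5) + 2 = 2/5 + 2 = 12/5 ≈ 2.4000)
s(T) = 4*sqrt(1735)/5 (s(T) = sqrt(1108 + 12/5) = sqrt(5552/5) = 4*sqrt(1735)/5)
-862310 + s(189) = -862310 + 4*sqrt(1735)/5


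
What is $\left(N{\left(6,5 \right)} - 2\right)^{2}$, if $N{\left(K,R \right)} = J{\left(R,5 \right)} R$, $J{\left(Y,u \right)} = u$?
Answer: $529$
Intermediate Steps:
$N{\left(K,R \right)} = 5 R$
$\left(N{\left(6,5 \right)} - 2\right)^{2} = \left(5 \cdot 5 - 2\right)^{2} = \left(25 + \left(-7 + 5\right)\right)^{2} = \left(25 - 2\right)^{2} = 23^{2} = 529$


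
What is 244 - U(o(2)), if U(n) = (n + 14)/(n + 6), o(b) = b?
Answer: 242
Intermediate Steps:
U(n) = (14 + n)/(6 + n)
244 - U(o(2)) = 244 - (14 + 2)/(6 + 2) = 244 - 16/8 = 244 - 1*2 = 244 - 2 = 242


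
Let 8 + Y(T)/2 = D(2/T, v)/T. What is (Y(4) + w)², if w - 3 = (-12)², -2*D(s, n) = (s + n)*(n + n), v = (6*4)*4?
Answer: 20259001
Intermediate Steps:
v = 96 (v = 24*4 = 96)
D(s, n) = -n*(n + s) (D(s, n) = -(s + n)*(n + n)/2 = -(n + s)*2*n/2 = -n*(n + s))
w = 147 (w = 3 + (-12)² = 3 + 144 = 147)
Y(T) = -16 + 2*(-9216 - 192/T)/T (Y(T) = -16 + 2*((-1*96*(96 + 2/T))/T) = -16 + 2*((-9216 - 192/T)/T) = -16 + 2*(-9216 - 192/T)/T)
(Y(4) + w)² = ((-16 - 18432/4 - 384/4²) + 147)² = ((-16 - 18432*¼ - 384*1/16) + 147)² = ((-16 - 4608 - 24) + 147)² = (-4648 + 147)² = (-4501)² = 20259001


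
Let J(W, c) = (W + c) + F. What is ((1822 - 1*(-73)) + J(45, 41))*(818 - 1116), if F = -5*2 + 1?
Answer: -587656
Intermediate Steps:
F = -9 (F = -10 + 1 = -9)
J(W, c) = -9 + W + c (J(W, c) = (W + c) - 9 = -9 + W + c)
((1822 - 1*(-73)) + J(45, 41))*(818 - 1116) = ((1822 - 1*(-73)) + (-9 + 45 + 41))*(818 - 1116) = ((1822 + 73) + 77)*(-298) = (1895 + 77)*(-298) = 1972*(-298) = -587656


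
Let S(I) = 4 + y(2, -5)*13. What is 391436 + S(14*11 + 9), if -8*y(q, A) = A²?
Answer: 3131195/8 ≈ 3.9140e+5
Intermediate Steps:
y(q, A) = -A²/8
S(I) = -293/8 (S(I) = 4 - ⅛*(-5)²*13 = 4 - ⅛*25*13 = 4 - 25/8*13 = 4 - 325/8 = -293/8)
391436 + S(14*11 + 9) = 391436 - 293/8 = 3131195/8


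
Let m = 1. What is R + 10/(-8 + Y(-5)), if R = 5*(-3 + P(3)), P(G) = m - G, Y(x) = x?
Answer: -335/13 ≈ -25.769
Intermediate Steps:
P(G) = 1 - G
R = -25 (R = 5*(-3 + (1 - 1*3)) = 5*(-3 + (1 - 3)) = 5*(-3 - 2) = 5*(-5) = -25)
R + 10/(-8 + Y(-5)) = -25 + 10/(-8 - 5) = -25 + 10/(-13) = -25 - 1/13*10 = -25 - 10/13 = -335/13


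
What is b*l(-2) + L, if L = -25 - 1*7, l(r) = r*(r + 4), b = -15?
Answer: 28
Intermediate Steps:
l(r) = r*(4 + r)
L = -32 (L = -25 - 7 = -32)
b*l(-2) + L = -(-30)*(4 - 2) - 32 = -(-30)*2 - 32 = -15*(-4) - 32 = 60 - 32 = 28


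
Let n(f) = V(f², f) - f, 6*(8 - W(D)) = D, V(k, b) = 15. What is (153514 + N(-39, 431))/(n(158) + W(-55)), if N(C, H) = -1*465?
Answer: -918294/755 ≈ -1216.3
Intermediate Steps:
W(D) = 8 - D/6
n(f) = 15 - f
N(C, H) = -465
(153514 + N(-39, 431))/(n(158) + W(-55)) = (153514 - 465)/((15 - 1*158) + (8 - ⅙*(-55))) = 153049/((15 - 158) + (8 + 55/6)) = 153049/(-143 + 103/6) = 153049/(-755/6) = 153049*(-6/755) = -918294/755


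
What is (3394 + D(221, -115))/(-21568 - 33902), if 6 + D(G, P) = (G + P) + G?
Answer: -743/11094 ≈ -0.066973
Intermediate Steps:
D(G, P) = -6 + P + 2*G (D(G, P) = -6 + ((G + P) + G) = -6 + (P + 2*G) = -6 + P + 2*G)
(3394 + D(221, -115))/(-21568 - 33902) = (3394 + (-6 - 115 + 2*221))/(-21568 - 33902) = (3394 + (-6 - 115 + 442))/(-55470) = (3394 + 321)*(-1/55470) = 3715*(-1/55470) = -743/11094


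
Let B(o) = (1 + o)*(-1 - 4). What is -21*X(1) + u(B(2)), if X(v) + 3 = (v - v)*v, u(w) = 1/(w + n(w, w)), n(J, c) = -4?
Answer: 1196/19 ≈ 62.947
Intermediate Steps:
B(o) = -5 - 5*o (B(o) = (1 + o)*(-5) = -5 - 5*o)
u(w) = 1/(-4 + w) (u(w) = 1/(w - 4) = 1/(-4 + w))
X(v) = -3 (X(v) = -3 + (v - v)*v = -3 + 0*v = -3 + 0 = -3)
-21*X(1) + u(B(2)) = -21*(-3) + 1/(-4 + (-5 - 5*2)) = 63 + 1/(-4 + (-5 - 10)) = 63 + 1/(-4 - 15) = 63 + 1/(-19) = 63 - 1/19 = 1196/19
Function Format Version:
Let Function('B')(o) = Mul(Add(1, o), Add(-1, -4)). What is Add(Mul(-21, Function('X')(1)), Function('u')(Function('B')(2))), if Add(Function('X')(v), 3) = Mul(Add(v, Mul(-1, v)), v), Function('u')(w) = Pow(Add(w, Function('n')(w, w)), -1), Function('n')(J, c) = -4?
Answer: Rational(1196, 19) ≈ 62.947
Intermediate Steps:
Function('B')(o) = Add(-5, Mul(-5, o)) (Function('B')(o) = Mul(Add(1, o), -5) = Add(-5, Mul(-5, o)))
Function('u')(w) = Pow(Add(-4, w), -1) (Function('u')(w) = Pow(Add(w, -4), -1) = Pow(Add(-4, w), -1))
Function('X')(v) = -3 (Function('X')(v) = Add(-3, Mul(Add(v, Mul(-1, v)), v)) = Add(-3, Mul(0, v)) = Add(-3, 0) = -3)
Add(Mul(-21, Function('X')(1)), Function('u')(Function('B')(2))) = Add(Mul(-21, -3), Pow(Add(-4, Add(-5, Mul(-5, 2))), -1)) = Add(63, Pow(Add(-4, Add(-5, -10)), -1)) = Add(63, Pow(Add(-4, -15), -1)) = Add(63, Pow(-19, -1)) = Add(63, Rational(-1, 19)) = Rational(1196, 19)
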